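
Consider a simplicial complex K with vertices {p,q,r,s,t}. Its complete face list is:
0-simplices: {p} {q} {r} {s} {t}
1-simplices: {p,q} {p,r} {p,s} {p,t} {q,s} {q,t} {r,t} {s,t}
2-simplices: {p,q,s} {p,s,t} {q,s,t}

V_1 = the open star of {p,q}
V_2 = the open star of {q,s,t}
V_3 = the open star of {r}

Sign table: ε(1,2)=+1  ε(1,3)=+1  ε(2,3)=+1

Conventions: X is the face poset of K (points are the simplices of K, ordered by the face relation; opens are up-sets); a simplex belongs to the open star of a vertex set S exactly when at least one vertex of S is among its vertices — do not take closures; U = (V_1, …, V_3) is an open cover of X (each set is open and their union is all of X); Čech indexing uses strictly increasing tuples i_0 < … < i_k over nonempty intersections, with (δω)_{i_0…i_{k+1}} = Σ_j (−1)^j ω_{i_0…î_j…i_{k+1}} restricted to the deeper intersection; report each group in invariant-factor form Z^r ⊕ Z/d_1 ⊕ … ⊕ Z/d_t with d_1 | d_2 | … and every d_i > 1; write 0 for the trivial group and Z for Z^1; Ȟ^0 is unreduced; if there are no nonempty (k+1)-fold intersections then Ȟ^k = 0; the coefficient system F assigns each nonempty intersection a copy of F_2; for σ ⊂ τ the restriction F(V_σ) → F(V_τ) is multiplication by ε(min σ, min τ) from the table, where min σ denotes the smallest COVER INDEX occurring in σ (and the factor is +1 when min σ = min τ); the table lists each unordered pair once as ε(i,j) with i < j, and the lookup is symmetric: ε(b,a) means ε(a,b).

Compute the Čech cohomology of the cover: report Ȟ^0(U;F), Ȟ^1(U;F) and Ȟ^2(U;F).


nonempty intersections:
  V1={{p},{q},{p,q},{p,r},{p,s},{p,t},{q,s},{q,t},{p,q,s},{p,s,t},{q,s,t}} V2={{q},{s},{t},{p,q},{p,s},{p,t},{q,s},{q,t},{r,t},{s,t},{p,q,s},{p,s,t},{q,s,t}} V3={{r},{p,r},{r,t}}
  V12={{q},{p,q},{p,s},{p,t},{q,s},{q,t},{p,q,s},{p,s,t},{q,s,t}} V13={{p,r}} V23={{r,t}}
C dims 3,3; δ0: rk_F2 2
Ȟ^0: (3−2)−0=1 ⇒ Z/2
Ȟ^1: (3−0)−2=1 ⇒ Z/2
Ȟ^2: (0−0)−0=0 ⇒ 0

Ȟ^0(U;F) ≅ Z/2; Ȟ^1(U;F) ≅ Z/2; Ȟ^2(U;F) ≅ 0


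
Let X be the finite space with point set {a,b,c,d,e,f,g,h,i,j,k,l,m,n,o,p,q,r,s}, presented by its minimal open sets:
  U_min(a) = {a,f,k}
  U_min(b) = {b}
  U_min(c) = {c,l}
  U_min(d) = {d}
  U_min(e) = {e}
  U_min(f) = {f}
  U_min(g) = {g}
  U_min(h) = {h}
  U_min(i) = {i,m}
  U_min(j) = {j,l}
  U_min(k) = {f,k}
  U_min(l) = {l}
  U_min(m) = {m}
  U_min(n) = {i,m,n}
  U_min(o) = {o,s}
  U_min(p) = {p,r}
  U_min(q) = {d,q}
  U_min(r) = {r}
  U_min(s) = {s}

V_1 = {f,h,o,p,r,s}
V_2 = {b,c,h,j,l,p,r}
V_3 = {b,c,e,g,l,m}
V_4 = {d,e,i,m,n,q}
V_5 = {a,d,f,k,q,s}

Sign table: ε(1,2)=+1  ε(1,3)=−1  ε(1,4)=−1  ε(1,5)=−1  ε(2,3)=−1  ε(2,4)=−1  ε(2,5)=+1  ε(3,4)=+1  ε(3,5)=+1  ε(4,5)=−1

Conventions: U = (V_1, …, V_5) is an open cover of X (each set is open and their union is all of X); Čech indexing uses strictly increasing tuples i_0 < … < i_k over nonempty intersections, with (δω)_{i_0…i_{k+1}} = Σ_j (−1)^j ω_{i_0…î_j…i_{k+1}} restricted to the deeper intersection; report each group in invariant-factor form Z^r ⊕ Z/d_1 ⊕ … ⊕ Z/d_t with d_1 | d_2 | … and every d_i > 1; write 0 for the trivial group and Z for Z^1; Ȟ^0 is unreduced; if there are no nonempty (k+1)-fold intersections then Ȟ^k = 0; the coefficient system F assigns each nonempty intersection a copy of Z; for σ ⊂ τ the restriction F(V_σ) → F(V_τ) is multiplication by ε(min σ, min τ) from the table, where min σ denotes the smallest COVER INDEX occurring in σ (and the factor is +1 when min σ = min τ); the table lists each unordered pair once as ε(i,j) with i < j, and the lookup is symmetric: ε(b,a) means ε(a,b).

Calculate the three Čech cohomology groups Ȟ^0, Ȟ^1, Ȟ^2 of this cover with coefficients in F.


Ȟ^0 ≅ 0; Ȟ^1 ≅ Z/2; Ȟ^2 ≅ 0

intersection data:
  V12={h,p,r} V15={f,s} V23={b,c,l} V34={e,m} V45={d,q}
C dims 5,5; δ0: rk 5, SNF 1^4·2
Ȟ^0 = (5 − 5) − 0 = 0, so Ȟ^0 ≅ 0
Ȟ^1 = (5 − 0) − 5 = 0 plus torsion [2], so Ȟ^1 ≅ Z/2
Ȟ^2 = (0 − 0) − 0 = 0, so Ȟ^2 ≅ 0


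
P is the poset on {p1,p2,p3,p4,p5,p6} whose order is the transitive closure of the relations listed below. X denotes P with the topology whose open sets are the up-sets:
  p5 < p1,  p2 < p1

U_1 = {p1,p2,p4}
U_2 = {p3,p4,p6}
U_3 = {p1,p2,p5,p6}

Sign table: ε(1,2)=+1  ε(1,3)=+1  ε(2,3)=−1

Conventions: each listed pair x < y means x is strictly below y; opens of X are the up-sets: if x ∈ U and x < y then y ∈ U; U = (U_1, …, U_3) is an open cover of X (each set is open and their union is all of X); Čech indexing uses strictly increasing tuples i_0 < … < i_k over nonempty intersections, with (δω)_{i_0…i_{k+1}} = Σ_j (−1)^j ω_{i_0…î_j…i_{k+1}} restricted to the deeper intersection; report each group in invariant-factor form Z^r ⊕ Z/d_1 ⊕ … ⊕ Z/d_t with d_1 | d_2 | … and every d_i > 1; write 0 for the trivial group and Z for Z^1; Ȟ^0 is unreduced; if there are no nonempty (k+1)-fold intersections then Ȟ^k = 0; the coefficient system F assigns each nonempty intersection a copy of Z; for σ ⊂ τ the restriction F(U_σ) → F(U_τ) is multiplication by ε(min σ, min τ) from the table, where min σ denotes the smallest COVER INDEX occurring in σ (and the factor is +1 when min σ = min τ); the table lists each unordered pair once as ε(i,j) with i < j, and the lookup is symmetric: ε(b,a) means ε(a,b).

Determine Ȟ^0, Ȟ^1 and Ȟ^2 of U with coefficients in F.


Ȟ^0 ≅ 0, Ȟ^1 ≅ Z/2 and Ȟ^2 ≅ 0

nonempty intersections:
  U12={p4} U13={p1,p2} U23={p6}
C dims 3,3; δ0: rk 3, SNF 1^2·2
Ȟ^0: (3−3)−0=0 ⇒ 0
Ȟ^1: (3−0)−3=0 plus torsion [2] ⇒ Z/2
Ȟ^2: (0−0)−0=0 ⇒ 0


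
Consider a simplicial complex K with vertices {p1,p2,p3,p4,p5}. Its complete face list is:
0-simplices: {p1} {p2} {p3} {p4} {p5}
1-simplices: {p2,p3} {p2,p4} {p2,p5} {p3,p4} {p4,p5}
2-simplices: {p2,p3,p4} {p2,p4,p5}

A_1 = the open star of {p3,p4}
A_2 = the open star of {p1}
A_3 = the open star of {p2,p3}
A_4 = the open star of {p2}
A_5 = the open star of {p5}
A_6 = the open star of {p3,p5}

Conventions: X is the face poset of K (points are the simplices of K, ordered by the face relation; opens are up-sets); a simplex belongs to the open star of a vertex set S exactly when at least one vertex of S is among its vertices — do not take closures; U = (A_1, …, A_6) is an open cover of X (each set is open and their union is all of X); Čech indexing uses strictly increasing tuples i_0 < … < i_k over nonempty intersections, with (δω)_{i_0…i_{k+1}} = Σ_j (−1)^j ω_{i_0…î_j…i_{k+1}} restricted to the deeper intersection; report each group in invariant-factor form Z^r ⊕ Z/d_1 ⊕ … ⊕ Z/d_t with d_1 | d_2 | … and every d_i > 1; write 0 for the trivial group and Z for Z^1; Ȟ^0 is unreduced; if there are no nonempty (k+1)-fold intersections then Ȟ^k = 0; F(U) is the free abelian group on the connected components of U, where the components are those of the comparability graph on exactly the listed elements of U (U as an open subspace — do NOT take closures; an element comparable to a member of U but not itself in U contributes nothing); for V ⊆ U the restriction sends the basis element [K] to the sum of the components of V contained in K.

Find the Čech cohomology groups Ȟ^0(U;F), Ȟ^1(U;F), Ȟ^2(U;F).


nonempty overlaps:
  A1={{p3},{p4},{p2,p3},{p2,p4},{p3,p4},{p4,p5},{p2,p3,p4},{p2,p4,p5}} A2={{p1}} A3={{p2},{p3},{p2,p3},{p2,p4},{p2,p5},{p3,p4},{p2,p3,p4},{p2,p4,p5}} A4={{p2},{p2,p3},{p2,p4},{p2,p5},{p2,p3,p4},{p2,p4,p5}} A5={{p5},{p2,p5},{p4,p5},{p2,p4,p5}} A6={{p3},{p5},{p2,p3},{p2,p5},{p3,p4},{p4,p5},{p2,p3,p4},{p2,p4,p5}}
  A13={{p3},{p2,p3},{p2,p4},{p3,p4},{p2,p3,p4},{p2,p4,p5}} A14={{p2,p3},{p2,p4},{p2,p3,p4},{p2,p4,p5}} A15={{p4,p5},{p2,p4,p5}} A16={{p3},{p2,p3},{p3,p4},{p4,p5},{p2,p3,p4},{p2,p4,p5}} A34={{p2},{p2,p3},{p2,p4},{p2,p5},{p2,p3,p4},{p2,p4,p5}} A35={{p2,p5},{p2,p4,p5}} A36={{p3},{p2,p3},{p2,p5},{p3,p4},{p2,p3,p4},{p2,p4,p5}} A45={{p2,p5},{p2,p4,p5}} A46={{p2,p3},{p2,p5},{p2,p3,p4},{p2,p4,p5}} A56={{p5},{p2,p5},{p4,p5},{p2,p4,p5}}
  A134={{p2,p3},{p2,p4},{p2,p3,p4},{p2,p4,p5}} A135={{p2,p4,p5}} A136={{p3},{p2,p3},{p3,p4},{p2,p3,p4},{p2,p4,p5}} A145={{p2,p4,p5}} A146={{p2,p3},{p2,p3,p4},{p2,p4,p5}} A156={{p4,p5},{p2,p4,p5}} A345={{p2,p5},{p2,p4,p5}} A346={{p2,p3},{p2,p5},{p2,p3,p4},{p2,p4,p5}} A356={{p2,p5},{p2,p4,p5}} A456={{p2,p5},{p2,p4,p5}}
  A1345={{p2,p4,p5}} A1346={{p2,p3},{p2,p3,p4},{p2,p4,p5}} A1356={{p2,p4,p5}} A1456={{p2,p4,p5}} A3456={{p2,p5},{p2,p4,p5}}
  A13456={{p2,p4,p5}}
components per intersection:
  A1: {{p3},{p4},{p2,p3},{p2,p4},{p3,p4},{p4,p5},{p2,p3,p4},{p2,p4,p5}}
  A2: {{p1}}
  A3: {{p2},{p3},{p2,p3},{p2,p4},{p2,p5},{p3,p4},{p2,p3,p4},{p2,p4,p5}}
  A4: {{p2},{p2,p3},{p2,p4},{p2,p5},{p2,p3,p4},{p2,p4,p5}}
  A5: {{p5},{p2,p5},{p4,p5},{p2,p4,p5}}
  A6: {{p3},{p2,p3},{p3,p4},{p2,p3,p4}} {{p5},{p2,p5},{p4,p5},{p2,p4,p5}}
  A13: {{p3},{p2,p3},{p2,p4},{p3,p4},{p2,p3,p4},{p2,p4,p5}}
  A14: {{p2,p3},{p2,p4},{p2,p3,p4},{p2,p4,p5}}
  A15: {{p4,p5},{p2,p4,p5}}
  A16: {{p3},{p2,p3},{p3,p4},{p2,p3,p4}} {{p4,p5},{p2,p4,p5}}
  A34: {{p2},{p2,p3},{p2,p4},{p2,p5},{p2,p3,p4},{p2,p4,p5}}
  A35: {{p2,p5},{p2,p4,p5}}
  A36: {{p3},{p2,p3},{p3,p4},{p2,p3,p4}} {{p2,p5},{p2,p4,p5}}
  A45: {{p2,p5},{p2,p4,p5}}
  A46: {{p2,p3},{p2,p3,p4}} {{p2,p5},{p2,p4,p5}}
  A56: {{p5},{p2,p5},{p4,p5},{p2,p4,p5}}
  A134: {{p2,p3},{p2,p4},{p2,p3,p4},{p2,p4,p5}}
  A135: {{p2,p4,p5}}
  A136: {{p3},{p2,p3},{p3,p4},{p2,p3,p4}} {{p2,p4,p5}}
  A145: {{p2,p4,p5}}
  A146: {{p2,p3},{p2,p3,p4}} {{p2,p4,p5}}
  A156: {{p4,p5},{p2,p4,p5}}
  A345: {{p2,p5},{p2,p4,p5}}
  A346: {{p2,p3},{p2,p3,p4}} {{p2,p5},{p2,p4,p5}}
  A356: {{p2,p5},{p2,p4,p5}}
  A456: {{p2,p5},{p2,p4,p5}}
  A1345: {{p2,p4,p5}}
  A1346: {{p2,p3},{p2,p3,p4}} {{p2,p4,p5}}
  A1356: {{p2,p4,p5}}
  A1456: {{p2,p4,p5}}
  A3456: {{p2,p5},{p2,p4,p5}}
  A13456: {{p2,p4,p5}}
C dims 7,13,13,6; δ0: rk 5, SNF 1^5; δ1: rk 8, SNF 1^8; δ2: rk 5, SNF 1^5
degree 0: 7−5−0 = 2 → Ȟ^0 ≅ Z^2
degree 1: 13−8−5 = 0 → Ȟ^1 ≅ 0
degree 2: 13−5−8 = 0 → Ȟ^2 ≅ 0

Ȟ^0(U;F) ≅ Z^2, Ȟ^1(U;F) ≅ 0 and Ȟ^2(U;F) ≅ 0


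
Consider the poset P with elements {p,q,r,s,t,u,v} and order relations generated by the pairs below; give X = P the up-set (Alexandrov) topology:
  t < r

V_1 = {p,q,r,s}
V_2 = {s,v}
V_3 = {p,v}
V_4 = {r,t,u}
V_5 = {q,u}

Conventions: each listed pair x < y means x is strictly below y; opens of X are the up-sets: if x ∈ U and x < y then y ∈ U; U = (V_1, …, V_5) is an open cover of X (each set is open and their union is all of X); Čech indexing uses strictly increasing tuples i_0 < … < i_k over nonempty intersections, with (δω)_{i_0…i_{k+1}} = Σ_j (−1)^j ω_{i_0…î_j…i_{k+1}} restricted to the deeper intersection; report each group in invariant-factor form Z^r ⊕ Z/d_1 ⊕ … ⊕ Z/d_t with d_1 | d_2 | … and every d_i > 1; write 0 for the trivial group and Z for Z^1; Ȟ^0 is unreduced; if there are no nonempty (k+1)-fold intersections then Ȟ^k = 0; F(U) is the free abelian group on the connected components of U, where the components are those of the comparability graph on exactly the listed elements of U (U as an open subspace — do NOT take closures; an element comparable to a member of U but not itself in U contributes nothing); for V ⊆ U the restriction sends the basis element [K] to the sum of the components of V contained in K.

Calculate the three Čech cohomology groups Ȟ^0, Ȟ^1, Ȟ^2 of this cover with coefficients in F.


nonempty overlaps:
  V12={s} V13={p} V14={r} V15={q} V23={v} V45={u}
components per intersection:
  V1: {p} {q} {r} {s}
  V2: {s} {v}
  V3: {p} {v}
  V4: {r,t} {u}
  V5: {q} {u}
  V12: {s}
  V13: {p}
  V14: {r}
  V15: {q}
  V23: {v}
  V45: {u}
C dims 12,6; δ0: rk 6, SNF 1^6
degree 0: 12−6−0 = 6 → Ȟ^0 ≅ Z^6
degree 1: 6−0−6 = 0 → Ȟ^1 ≅ 0
degree 2: 0−0−0 = 0 → Ȟ^2 ≅ 0

Ȟ^0 ≅ Z^6; Ȟ^1 ≅ 0; Ȟ^2 ≅ 0


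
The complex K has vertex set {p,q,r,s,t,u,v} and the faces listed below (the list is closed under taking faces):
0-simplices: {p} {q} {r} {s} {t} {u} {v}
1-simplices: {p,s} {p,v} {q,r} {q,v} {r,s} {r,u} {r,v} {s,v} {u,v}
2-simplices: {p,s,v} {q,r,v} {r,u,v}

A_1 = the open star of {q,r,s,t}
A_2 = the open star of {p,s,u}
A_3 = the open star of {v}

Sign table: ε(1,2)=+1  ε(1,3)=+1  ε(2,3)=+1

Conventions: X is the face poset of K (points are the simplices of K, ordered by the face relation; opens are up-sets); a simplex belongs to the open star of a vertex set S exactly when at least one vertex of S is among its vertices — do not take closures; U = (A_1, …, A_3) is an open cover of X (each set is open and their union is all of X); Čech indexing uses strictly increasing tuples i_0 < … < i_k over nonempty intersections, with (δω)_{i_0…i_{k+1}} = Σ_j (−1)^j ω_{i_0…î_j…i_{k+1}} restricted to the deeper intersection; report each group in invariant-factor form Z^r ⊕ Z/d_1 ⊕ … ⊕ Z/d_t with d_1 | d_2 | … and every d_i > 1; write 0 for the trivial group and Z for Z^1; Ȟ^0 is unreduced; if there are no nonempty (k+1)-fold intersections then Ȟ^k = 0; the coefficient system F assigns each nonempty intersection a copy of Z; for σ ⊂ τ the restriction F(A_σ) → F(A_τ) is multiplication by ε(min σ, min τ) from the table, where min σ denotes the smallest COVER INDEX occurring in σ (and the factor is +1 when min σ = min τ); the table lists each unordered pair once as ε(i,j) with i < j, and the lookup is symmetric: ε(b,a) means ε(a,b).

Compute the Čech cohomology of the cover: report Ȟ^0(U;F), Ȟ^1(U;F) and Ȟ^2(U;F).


nerve of the cover:
  A1={{q},{r},{s},{t},{p,s},{q,r},{q,v},{r,s},{r,u},{r,v},{s,v},{p,s,v},{q,r,v},{r,u,v}} A2={{p},{s},{u},{p,s},{p,v},{r,s},{r,u},{s,v},{u,v},{p,s,v},{r,u,v}} A3={{v},{p,v},{q,v},{r,v},{s,v},{u,v},{p,s,v},{q,r,v},{r,u,v}}
  A12={{s},{p,s},{r,s},{r,u},{s,v},{p,s,v},{r,u,v}} A13={{q,v},{r,v},{s,v},{p,s,v},{q,r,v},{r,u,v}} A23={{p,v},{s,v},{u,v},{p,s,v},{r,u,v}}
  A123={{s,v},{p,s,v},{r,u,v}}
C dims 3,3,1; δ0: rk 2, SNF 1^2; δ1: rk 1, SNF 1^1
Ȟ^0 = (3 − 2) − 0 = 1, so Ȟ^0 ≅ Z
Ȟ^1 = (3 − 1) − 2 = 0, so Ȟ^1 ≅ 0
Ȟ^2 = (1 − 0) − 1 = 0, so Ȟ^2 ≅ 0

Ȟ^0 = Z; Ȟ^1 = 0; Ȟ^2 = 0


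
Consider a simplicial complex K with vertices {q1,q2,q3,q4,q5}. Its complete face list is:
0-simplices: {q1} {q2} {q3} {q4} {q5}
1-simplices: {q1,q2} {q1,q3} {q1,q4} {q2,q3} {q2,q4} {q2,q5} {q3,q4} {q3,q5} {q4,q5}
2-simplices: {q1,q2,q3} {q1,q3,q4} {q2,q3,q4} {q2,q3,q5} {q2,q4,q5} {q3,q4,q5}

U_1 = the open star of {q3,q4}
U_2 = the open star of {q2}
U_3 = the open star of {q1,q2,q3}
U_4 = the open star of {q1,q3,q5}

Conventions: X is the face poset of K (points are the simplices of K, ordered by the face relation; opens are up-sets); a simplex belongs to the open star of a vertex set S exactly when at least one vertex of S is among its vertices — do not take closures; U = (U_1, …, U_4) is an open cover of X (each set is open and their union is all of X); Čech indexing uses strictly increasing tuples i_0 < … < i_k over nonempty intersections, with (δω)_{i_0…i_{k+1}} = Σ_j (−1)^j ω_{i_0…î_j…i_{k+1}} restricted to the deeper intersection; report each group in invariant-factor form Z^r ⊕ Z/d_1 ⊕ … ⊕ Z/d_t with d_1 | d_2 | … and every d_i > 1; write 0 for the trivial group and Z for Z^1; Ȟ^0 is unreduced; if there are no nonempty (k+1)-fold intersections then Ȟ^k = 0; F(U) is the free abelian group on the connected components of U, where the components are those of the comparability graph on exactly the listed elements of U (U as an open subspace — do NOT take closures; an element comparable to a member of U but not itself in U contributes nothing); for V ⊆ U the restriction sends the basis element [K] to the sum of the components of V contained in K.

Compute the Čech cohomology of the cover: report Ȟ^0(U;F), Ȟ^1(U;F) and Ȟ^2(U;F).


Ȟ^0 = Z, Ȟ^1 = 0, Ȟ^2 = Z

nonempty intersections:
  U1={{q3},{q4},{q1,q3},{q1,q4},{q2,q3},{q2,q4},{q3,q4},{q3,q5},{q4,q5},{q1,q2,q3},{q1,q3,q4},{q2,q3,q4},{q2,q3,q5},{q2,q4,q5},{q3,q4,q5}} U2={{q2},{q1,q2},{q2,q3},{q2,q4},{q2,q5},{q1,q2,q3},{q2,q3,q4},{q2,q3,q5},{q2,q4,q5}} U3={{q1},{q2},{q3},{q1,q2},{q1,q3},{q1,q4},{q2,q3},{q2,q4},{q2,q5},{q3,q4},{q3,q5},{q1,q2,q3},{q1,q3,q4},{q2,q3,q4},{q2,q3,q5},{q2,q4,q5},{q3,q4,q5}} U4={{q1},{q3},{q5},{q1,q2},{q1,q3},{q1,q4},{q2,q3},{q2,q5},{q3,q4},{q3,q5},{q4,q5},{q1,q2,q3},{q1,q3,q4},{q2,q3,q4},{q2,q3,q5},{q2,q4,q5},{q3,q4,q5}}
  U12={{q2,q3},{q2,q4},{q1,q2,q3},{q2,q3,q4},{q2,q3,q5},{q2,q4,q5}} U13={{q3},{q1,q3},{q1,q4},{q2,q3},{q2,q4},{q3,q4},{q3,q5},{q1,q2,q3},{q1,q3,q4},{q2,q3,q4},{q2,q3,q5},{q2,q4,q5},{q3,q4,q5}} U14={{q3},{q1,q3},{q1,q4},{q2,q3},{q3,q4},{q3,q5},{q4,q5},{q1,q2,q3},{q1,q3,q4},{q2,q3,q4},{q2,q3,q5},{q2,q4,q5},{q3,q4,q5}} U23={{q2},{q1,q2},{q2,q3},{q2,q4},{q2,q5},{q1,q2,q3},{q2,q3,q4},{q2,q3,q5},{q2,q4,q5}} U24={{q1,q2},{q2,q3},{q2,q5},{q1,q2,q3},{q2,q3,q4},{q2,q3,q5},{q2,q4,q5}} U34={{q1},{q3},{q1,q2},{q1,q3},{q1,q4},{q2,q3},{q2,q5},{q3,q4},{q3,q5},{q1,q2,q3},{q1,q3,q4},{q2,q3,q4},{q2,q3,q5},{q2,q4,q5},{q3,q4,q5}}
  U123={{q2,q3},{q2,q4},{q1,q2,q3},{q2,q3,q4},{q2,q3,q5},{q2,q4,q5}} U124={{q2,q3},{q1,q2,q3},{q2,q3,q4},{q2,q3,q5},{q2,q4,q5}} U134={{q3},{q1,q3},{q1,q4},{q2,q3},{q3,q4},{q3,q5},{q1,q2,q3},{q1,q3,q4},{q2,q3,q4},{q2,q3,q5},{q2,q4,q5},{q3,q4,q5}} U234={{q1,q2},{q2,q3},{q2,q5},{q1,q2,q3},{q2,q3,q4},{q2,q3,q5},{q2,q4,q5}}
  U1234={{q2,q3},{q1,q2,q3},{q2,q3,q4},{q2,q3,q5},{q2,q4,q5}}
components per intersection:
  U1: {{q3},{q4},{q1,q3},{q1,q4},{q2,q3},{q2,q4},{q3,q4},{q3,q5},{q4,q5},{q1,q2,q3},{q1,q3,q4},{q2,q3,q4},{q2,q3,q5},{q2,q4,q5},{q3,q4,q5}}
  U2: {{q2},{q1,q2},{q2,q3},{q2,q4},{q2,q5},{q1,q2,q3},{q2,q3,q4},{q2,q3,q5},{q2,q4,q5}}
  U3: {{q1},{q2},{q3},{q1,q2},{q1,q3},{q1,q4},{q2,q3},{q2,q4},{q2,q5},{q3,q4},{q3,q5},{q1,q2,q3},{q1,q3,q4},{q2,q3,q4},{q2,q3,q5},{q2,q4,q5},{q3,q4,q5}}
  U4: {{q1},{q3},{q5},{q1,q2},{q1,q3},{q1,q4},{q2,q3},{q2,q5},{q3,q4},{q3,q5},{q4,q5},{q1,q2,q3},{q1,q3,q4},{q2,q3,q4},{q2,q3,q5},{q2,q4,q5},{q3,q4,q5}}
  U12: {{q2,q3},{q2,q4},{q1,q2,q3},{q2,q3,q4},{q2,q3,q5},{q2,q4,q5}}
  U13: {{q3},{q1,q3},{q1,q4},{q2,q3},{q2,q4},{q3,q4},{q3,q5},{q1,q2,q3},{q1,q3,q4},{q2,q3,q4},{q2,q3,q5},{q2,q4,q5},{q3,q4,q5}}
  U14: {{q3},{q1,q3},{q1,q4},{q2,q3},{q3,q4},{q3,q5},{q4,q5},{q1,q2,q3},{q1,q3,q4},{q2,q3,q4},{q2,q3,q5},{q2,q4,q5},{q3,q4,q5}}
  U23: {{q2},{q1,q2},{q2,q3},{q2,q4},{q2,q5},{q1,q2,q3},{q2,q3,q4},{q2,q3,q5},{q2,q4,q5}}
  U24: {{q1,q2},{q2,q3},{q2,q5},{q1,q2,q3},{q2,q3,q4},{q2,q3,q5},{q2,q4,q5}}
  U34: {{q1},{q3},{q1,q2},{q1,q3},{q1,q4},{q2,q3},{q2,q5},{q3,q4},{q3,q5},{q1,q2,q3},{q1,q3,q4},{q2,q3,q4},{q2,q3,q5},{q2,q4,q5},{q3,q4,q5}}
  U123: {{q2,q3},{q2,q4},{q1,q2,q3},{q2,q3,q4},{q2,q3,q5},{q2,q4,q5}}
  U124: {{q2,q3},{q1,q2,q3},{q2,q3,q4},{q2,q3,q5}} {{q2,q4,q5}}
  U134: {{q3},{q1,q3},{q1,q4},{q2,q3},{q3,q4},{q3,q5},{q1,q2,q3},{q1,q3,q4},{q2,q3,q4},{q2,q3,q5},{q3,q4,q5}} {{q2,q4,q5}}
  U234: {{q1,q2},{q2,q3},{q2,q5},{q1,q2,q3},{q2,q3,q4},{q2,q3,q5},{q2,q4,q5}}
  U1234: {{q2,q3},{q1,q2,q3},{q2,q3,q4},{q2,q3,q5}} {{q2,q4,q5}}
C dims 4,6,6,2; δ0: rk 3, SNF 1^3; δ1: rk 3, SNF 1^3; δ2: rk 2, SNF 1^2
Ȟ^0: (4−3)−0=1 ⇒ Z
Ȟ^1: (6−3)−3=0 ⇒ 0
Ȟ^2: (6−2)−3=1 ⇒ Z


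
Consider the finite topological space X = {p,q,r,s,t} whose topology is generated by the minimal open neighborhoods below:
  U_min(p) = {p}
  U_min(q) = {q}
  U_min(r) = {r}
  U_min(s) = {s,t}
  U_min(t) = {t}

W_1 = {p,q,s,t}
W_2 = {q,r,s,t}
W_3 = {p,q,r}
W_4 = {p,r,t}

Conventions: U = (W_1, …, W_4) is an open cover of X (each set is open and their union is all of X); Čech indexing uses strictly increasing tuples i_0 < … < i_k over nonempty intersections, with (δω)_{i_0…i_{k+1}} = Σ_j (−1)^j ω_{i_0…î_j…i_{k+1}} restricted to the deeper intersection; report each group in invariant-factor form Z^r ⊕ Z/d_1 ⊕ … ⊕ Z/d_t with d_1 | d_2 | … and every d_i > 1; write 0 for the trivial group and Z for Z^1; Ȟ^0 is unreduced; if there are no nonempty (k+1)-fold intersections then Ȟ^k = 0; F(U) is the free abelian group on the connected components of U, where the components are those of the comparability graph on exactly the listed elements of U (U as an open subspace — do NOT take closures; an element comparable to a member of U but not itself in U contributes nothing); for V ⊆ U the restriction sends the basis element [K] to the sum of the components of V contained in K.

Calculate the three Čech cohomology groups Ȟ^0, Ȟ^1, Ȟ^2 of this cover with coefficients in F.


cover nerve:
  W12={q,s,t} W13={p,q} W14={p,t} W23={q,r} W24={r,t} W34={p,r}
  W123={q} W124={t} W134={p} W234={r}
components per intersection:
  W1: {p} {q} {s,t}
  W2: {q} {r} {s,t}
  W3: {p} {q} {r}
  W4: {p} {r} {t}
  W12: {q} {s,t}
  W13: {p} {q}
  W14: {p} {t}
  W23: {q} {r}
  W24: {r} {t}
  W34: {p} {r}
  W123: {q}
  W124: {t}
  W134: {p}
  W234: {r}
C dims 12,12,4; δ0: rk 8, SNF 1^8; δ1: rk 4, SNF 1^4
Ȟ^0: (12−8)−0=4 ⇒ Z^4
Ȟ^1: (12−4)−8=0 ⇒ 0
Ȟ^2: (4−0)−4=0 ⇒ 0

Ȟ^0(U;F) ≅ Z^4; Ȟ^1(U;F) ≅ 0; Ȟ^2(U;F) ≅ 0


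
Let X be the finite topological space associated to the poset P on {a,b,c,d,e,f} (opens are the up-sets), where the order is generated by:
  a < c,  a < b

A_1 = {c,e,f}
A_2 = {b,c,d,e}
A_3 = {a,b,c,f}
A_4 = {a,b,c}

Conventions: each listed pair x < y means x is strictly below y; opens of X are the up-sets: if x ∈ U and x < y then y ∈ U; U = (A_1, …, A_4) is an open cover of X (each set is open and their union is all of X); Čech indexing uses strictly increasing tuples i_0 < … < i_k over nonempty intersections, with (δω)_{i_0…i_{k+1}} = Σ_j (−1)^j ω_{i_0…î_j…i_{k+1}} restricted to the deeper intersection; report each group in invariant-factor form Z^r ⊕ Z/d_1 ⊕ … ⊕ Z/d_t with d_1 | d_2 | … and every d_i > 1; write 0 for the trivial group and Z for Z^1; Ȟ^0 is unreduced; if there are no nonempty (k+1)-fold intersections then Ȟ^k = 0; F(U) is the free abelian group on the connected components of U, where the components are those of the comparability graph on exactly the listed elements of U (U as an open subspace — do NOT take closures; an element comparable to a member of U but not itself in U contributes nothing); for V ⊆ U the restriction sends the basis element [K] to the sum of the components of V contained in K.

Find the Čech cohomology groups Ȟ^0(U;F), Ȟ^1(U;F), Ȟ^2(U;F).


Ȟ^0(U;F) ≅ Z^4,  Ȟ^1(U;F) ≅ 0,  Ȟ^2(U;F) ≅ 0

cover nerve:
  A12={c,e} A13={c,f} A14={c} A23={b,c} A24={b,c} A34={a,b,c}
  A123={c} A124={c} A134={c} A234={b,c}
  A1234={c}
components per intersection:
  A1: {c} {e} {f}
  A2: {b} {c} {d} {e}
  A3: {a,b,c} {f}
  A4: {a,b,c}
  A12: {c} {e}
  A13: {c} {f}
  A14: {c}
  A23: {b} {c}
  A24: {b} {c}
  A34: {a,b,c}
  A123: {c}
  A124: {c}
  A134: {c}
  A234: {b} {c}
  A1234: {c}
C dims 10,10,5,1; δ0: rk 6, SNF 1^6; δ1: rk 4, SNF 1^4; δ2: rk 1, SNF 1^1
Ȟ^0: (10−6)−0=4 ⇒ Z^4
Ȟ^1: (10−4)−6=0 ⇒ 0
Ȟ^2: (5−1)−4=0 ⇒ 0


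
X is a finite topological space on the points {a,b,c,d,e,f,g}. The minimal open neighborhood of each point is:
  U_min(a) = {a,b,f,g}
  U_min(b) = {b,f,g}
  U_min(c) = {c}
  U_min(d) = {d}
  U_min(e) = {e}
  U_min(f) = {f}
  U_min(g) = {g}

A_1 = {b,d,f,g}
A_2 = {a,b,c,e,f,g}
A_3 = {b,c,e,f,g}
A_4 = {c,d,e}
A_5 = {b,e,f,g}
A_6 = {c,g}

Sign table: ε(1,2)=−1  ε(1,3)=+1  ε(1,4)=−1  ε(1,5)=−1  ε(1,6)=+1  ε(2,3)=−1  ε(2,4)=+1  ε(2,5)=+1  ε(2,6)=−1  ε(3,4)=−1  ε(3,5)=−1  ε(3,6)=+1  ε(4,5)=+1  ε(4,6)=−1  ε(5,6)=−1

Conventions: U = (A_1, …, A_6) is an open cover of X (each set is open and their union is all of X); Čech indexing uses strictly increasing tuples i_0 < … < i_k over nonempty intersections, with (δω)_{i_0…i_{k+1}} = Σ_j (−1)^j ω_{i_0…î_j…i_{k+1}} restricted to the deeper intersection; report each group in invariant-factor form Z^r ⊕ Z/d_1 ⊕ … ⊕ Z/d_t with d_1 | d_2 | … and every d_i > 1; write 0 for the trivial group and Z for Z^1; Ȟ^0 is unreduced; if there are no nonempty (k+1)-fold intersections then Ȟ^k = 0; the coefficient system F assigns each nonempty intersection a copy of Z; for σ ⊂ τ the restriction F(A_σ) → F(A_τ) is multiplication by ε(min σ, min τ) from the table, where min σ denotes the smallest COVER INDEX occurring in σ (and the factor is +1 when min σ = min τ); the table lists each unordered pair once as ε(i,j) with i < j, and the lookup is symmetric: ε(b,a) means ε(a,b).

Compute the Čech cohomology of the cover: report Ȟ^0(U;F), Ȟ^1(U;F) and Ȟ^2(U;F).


Ȟ^0 ≅ Z,  Ȟ^1 ≅ Z,  Ȟ^2 ≅ 0

nerve of the cover:
  A12={b,f,g} A13={b,f,g} A14={d} A15={b,f,g} A16={g} A23={b,c,e,f,g} A24={c,e} A25={b,e,f,g} A26={c,g} A34={c,e} A35={b,e,f,g} A36={c,g} A45={e} A46={c} A56={g}
  A123={b,f,g} A125={b,f,g} A126={g} A135={b,f,g} A136={g} A156={g} A234={c,e} A235={b,e,f,g} A236={c,g} A245={e} A246={c} A256={g} A345={e} A346={c} A356={g}
  A1235={b,f,g} A1236={g} A1256={g} A1356={g} A2345={e} A2346={c} A2356={g}
  A12356={g}
C dims 6,15,15,7; δ0: rk 5, SNF 1^5; δ1: rk 9, SNF 1^9; δ2: rk 6, SNF 1^6
Ȟ^0 = (6 − 5) − 0 = 1, so Ȟ^0 ≅ Z
Ȟ^1 = (15 − 9) − 5 = 1, so Ȟ^1 ≅ Z
Ȟ^2 = (15 − 6) − 9 = 0, so Ȟ^2 ≅ 0


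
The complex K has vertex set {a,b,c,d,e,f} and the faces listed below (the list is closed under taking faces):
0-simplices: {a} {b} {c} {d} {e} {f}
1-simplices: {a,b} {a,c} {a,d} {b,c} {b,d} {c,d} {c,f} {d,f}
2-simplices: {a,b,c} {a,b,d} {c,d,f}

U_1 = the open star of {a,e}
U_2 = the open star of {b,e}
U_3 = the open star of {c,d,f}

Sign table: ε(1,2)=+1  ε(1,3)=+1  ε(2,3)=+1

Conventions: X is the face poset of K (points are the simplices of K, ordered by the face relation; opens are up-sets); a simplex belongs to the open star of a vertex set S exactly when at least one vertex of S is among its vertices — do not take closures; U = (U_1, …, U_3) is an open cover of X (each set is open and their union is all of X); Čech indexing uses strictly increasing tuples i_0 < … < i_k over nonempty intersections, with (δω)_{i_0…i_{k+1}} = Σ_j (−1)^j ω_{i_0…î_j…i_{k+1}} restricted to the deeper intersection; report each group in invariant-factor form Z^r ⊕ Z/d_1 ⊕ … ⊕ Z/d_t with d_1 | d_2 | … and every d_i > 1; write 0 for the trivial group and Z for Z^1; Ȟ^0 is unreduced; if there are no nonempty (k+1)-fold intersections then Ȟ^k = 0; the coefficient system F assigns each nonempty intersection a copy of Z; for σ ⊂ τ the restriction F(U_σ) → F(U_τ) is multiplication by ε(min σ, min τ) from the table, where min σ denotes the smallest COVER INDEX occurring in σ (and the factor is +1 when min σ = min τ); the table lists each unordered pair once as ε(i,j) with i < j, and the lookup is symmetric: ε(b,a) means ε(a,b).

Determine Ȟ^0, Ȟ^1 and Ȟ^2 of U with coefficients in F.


nerve of the cover:
  U1={{a},{e},{a,b},{a,c},{a,d},{a,b,c},{a,b,d}} U2={{b},{e},{a,b},{b,c},{b,d},{a,b,c},{a,b,d}} U3={{c},{d},{f},{a,c},{a,d},{b,c},{b,d},{c,d},{c,f},{d,f},{a,b,c},{a,b,d},{c,d,f}}
  U12={{e},{a,b},{a,b,c},{a,b,d}} U13={{a,c},{a,d},{a,b,c},{a,b,d}} U23={{b,c},{b,d},{a,b,c},{a,b,d}}
  U123={{a,b,c},{a,b,d}}
C dims 3,3,1; δ0: rk 2, SNF 1^2; δ1: rk 1, SNF 1^1
Ȟ^0 = (3 − 2) − 0 = 1, so Ȟ^0 ≅ Z
Ȟ^1 = (3 − 1) − 2 = 0, so Ȟ^1 ≅ 0
Ȟ^2 = (1 − 0) − 1 = 0, so Ȟ^2 ≅ 0

Ȟ^0 = Z, Ȟ^1 = 0, Ȟ^2 = 0


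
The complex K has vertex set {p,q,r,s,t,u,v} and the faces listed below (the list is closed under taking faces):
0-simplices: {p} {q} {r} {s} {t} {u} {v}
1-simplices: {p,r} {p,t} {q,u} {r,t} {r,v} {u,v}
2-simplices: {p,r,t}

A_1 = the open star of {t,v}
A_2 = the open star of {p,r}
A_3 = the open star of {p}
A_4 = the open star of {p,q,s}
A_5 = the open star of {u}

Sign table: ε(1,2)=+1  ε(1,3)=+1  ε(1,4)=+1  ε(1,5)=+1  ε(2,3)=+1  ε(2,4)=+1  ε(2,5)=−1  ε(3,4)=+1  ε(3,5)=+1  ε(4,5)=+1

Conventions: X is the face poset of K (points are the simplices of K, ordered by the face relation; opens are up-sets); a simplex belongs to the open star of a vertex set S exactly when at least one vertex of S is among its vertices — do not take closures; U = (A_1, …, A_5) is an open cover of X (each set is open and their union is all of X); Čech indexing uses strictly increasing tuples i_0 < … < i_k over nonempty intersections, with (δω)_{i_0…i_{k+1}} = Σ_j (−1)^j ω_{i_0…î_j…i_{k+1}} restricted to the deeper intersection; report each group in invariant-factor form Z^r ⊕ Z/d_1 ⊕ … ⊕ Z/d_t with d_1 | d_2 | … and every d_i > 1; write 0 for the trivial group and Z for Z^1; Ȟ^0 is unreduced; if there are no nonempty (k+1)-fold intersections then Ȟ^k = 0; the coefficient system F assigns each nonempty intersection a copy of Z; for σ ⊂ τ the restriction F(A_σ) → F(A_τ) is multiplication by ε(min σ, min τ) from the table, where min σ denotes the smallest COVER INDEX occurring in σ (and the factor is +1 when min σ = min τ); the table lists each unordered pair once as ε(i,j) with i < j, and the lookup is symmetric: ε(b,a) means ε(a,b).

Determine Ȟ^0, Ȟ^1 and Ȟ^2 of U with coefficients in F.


nerve of the cover:
  A1={{t},{v},{p,t},{r,t},{r,v},{u,v},{p,r,t}} A2={{p},{r},{p,r},{p,t},{r,t},{r,v},{p,r,t}} A3={{p},{p,r},{p,t},{p,r,t}} A4={{p},{q},{s},{p,r},{p,t},{q,u},{p,r,t}} A5={{u},{q,u},{u,v}}
  A12={{p,t},{r,t},{r,v},{p,r,t}} A13={{p,t},{p,r,t}} A14={{p,t},{p,r,t}} A15={{u,v}} A23={{p},{p,r},{p,t},{p,r,t}} A24={{p},{p,r},{p,t},{p,r,t}} A34={{p},{p,r},{p,t},{p,r,t}} A45={{q,u}}
  A123={{p,t},{p,r,t}} A124={{p,t},{p,r,t}} A134={{p,t},{p,r,t}} A234={{p},{p,r},{p,t},{p,r,t}}
  A1234={{p,t},{p,r,t}}
C dims 5,8,4,1; δ0: rk 4, SNF 1^4; δ1: rk 3, SNF 1^3; δ2: rk 1, SNF 1^1
Ȟ^0 = (5 − 4) − 0 = 1, so Ȟ^0 ≅ Z
Ȟ^1 = (8 − 3) − 4 = 1, so Ȟ^1 ≅ Z
Ȟ^2 = (4 − 1) − 3 = 0, so Ȟ^2 ≅ 0

Ȟ^0 = Z, Ȟ^1 = Z, Ȟ^2 = 0


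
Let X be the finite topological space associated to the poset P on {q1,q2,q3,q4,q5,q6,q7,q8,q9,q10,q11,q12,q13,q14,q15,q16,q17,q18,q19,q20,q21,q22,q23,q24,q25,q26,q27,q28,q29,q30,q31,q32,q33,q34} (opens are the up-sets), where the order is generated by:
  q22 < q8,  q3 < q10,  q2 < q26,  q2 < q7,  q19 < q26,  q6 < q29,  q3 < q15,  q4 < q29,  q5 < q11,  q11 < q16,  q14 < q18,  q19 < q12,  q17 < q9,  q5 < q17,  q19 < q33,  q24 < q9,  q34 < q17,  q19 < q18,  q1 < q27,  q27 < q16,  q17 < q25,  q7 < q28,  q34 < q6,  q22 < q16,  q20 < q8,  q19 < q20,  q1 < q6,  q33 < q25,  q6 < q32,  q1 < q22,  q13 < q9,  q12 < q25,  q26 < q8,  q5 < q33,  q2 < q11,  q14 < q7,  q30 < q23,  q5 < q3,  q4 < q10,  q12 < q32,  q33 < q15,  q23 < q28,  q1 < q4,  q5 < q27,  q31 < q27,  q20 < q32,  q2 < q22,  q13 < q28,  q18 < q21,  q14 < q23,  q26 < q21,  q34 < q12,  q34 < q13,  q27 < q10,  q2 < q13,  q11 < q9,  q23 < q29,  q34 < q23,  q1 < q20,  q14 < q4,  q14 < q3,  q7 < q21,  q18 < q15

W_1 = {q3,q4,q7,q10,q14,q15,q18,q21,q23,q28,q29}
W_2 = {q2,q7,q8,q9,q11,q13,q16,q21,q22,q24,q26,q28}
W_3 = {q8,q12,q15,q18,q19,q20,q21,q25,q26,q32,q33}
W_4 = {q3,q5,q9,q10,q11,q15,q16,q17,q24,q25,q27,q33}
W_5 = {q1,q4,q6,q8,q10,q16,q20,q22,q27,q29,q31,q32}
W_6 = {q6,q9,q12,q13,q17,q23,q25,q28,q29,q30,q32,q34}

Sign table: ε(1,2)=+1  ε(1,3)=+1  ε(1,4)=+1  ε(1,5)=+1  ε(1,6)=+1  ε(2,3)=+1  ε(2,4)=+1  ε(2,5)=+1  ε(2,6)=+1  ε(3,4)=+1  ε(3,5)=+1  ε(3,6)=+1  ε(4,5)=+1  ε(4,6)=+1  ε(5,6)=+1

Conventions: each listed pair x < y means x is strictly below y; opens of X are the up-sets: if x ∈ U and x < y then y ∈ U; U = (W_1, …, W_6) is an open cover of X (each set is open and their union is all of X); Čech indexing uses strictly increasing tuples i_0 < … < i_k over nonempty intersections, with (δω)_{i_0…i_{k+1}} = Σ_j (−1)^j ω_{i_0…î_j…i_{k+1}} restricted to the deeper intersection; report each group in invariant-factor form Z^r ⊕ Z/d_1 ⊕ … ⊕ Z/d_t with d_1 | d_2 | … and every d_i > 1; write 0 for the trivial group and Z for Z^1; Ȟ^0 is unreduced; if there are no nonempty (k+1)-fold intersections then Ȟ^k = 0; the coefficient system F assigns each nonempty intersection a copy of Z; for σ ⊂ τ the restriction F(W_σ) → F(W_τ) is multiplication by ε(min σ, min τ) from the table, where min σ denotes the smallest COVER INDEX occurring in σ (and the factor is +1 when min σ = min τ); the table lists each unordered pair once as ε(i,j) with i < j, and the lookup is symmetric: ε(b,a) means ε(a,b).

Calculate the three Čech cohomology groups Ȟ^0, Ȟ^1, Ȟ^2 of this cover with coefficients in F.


Ȟ^0 ≅ Z; Ȟ^1 ≅ 0; Ȟ^2 ≅ Z/2

nonempty intersections:
  W12={q7,q21,q28} W13={q15,q18,q21} W14={q3,q10,q15} W15={q4,q10,q29} W16={q23,q28,q29} W23={q8,q21,q26} W24={q9,q11,q16,q24} W25={q8,q16,q22} W26={q9,q13,q28} W34={q15,q25,q33} W35={q8,q20,q32} W36={q12,q25,q32} W45={q10,q16,q27} W46={q9,q17,q25} W56={q6,q29,q32}
  W123={q21} W126={q28} W134={q15} W145={q10} W156={q29} W235={q8} W245={q16} W246={q9} W346={q25} W356={q32}
C dims 6,15,10; δ0: rk 5, SNF 1^5; δ1: rk 10, SNF 1^9·2
Ȟ^0: (6−5)−0=1 ⇒ Z
Ȟ^1: (15−10)−5=0 ⇒ 0
Ȟ^2: (10−0)−10=0 plus torsion [2] ⇒ Z/2


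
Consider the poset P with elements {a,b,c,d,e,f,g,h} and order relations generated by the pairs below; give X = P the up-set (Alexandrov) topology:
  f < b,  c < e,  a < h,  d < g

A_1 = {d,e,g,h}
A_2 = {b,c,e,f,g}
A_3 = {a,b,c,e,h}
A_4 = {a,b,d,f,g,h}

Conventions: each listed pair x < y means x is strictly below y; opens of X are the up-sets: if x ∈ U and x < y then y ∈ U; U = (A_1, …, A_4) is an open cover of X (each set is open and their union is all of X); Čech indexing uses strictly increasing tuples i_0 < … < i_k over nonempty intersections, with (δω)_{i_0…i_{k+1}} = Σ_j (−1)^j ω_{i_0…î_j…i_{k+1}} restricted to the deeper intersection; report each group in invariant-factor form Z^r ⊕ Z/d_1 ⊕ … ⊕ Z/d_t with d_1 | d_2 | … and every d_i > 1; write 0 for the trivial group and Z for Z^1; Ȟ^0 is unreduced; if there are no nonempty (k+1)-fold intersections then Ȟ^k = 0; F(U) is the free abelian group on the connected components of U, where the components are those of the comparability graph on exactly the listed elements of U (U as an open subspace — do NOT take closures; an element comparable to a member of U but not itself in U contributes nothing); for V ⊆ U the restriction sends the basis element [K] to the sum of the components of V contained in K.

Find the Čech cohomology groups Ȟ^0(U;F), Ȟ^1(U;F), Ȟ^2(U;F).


nerve simplices:
  A12={e,g} A13={e,h} A14={d,g,h} A23={b,c,e} A24={b,f,g} A34={a,b,h}
  A123={e} A124={g} A134={h} A234={b}
components per intersection:
  A1: {d,g} {e} {h}
  A2: {b,f} {c,e} {g}
  A3: {a,h} {b} {c,e}
  A4: {a,h} {b,f} {d,g}
  A12: {e} {g}
  A13: {e} {h}
  A14: {d,g} {h}
  A23: {b} {c,e}
  A24: {b,f} {g}
  A34: {a,h} {b}
  A123: {e}
  A124: {g}
  A134: {h}
  A234: {b}
C dims 12,12,4; δ0: rk 8, SNF 1^8; δ1: rk 4, SNF 1^4
degree 0: 12−8−0 = 4 → Ȟ^0 ≅ Z^4
degree 1: 12−4−8 = 0 → Ȟ^1 ≅ 0
degree 2: 4−0−4 = 0 → Ȟ^2 ≅ 0

Ȟ^0 = Z^4, Ȟ^1 = 0 and Ȟ^2 = 0


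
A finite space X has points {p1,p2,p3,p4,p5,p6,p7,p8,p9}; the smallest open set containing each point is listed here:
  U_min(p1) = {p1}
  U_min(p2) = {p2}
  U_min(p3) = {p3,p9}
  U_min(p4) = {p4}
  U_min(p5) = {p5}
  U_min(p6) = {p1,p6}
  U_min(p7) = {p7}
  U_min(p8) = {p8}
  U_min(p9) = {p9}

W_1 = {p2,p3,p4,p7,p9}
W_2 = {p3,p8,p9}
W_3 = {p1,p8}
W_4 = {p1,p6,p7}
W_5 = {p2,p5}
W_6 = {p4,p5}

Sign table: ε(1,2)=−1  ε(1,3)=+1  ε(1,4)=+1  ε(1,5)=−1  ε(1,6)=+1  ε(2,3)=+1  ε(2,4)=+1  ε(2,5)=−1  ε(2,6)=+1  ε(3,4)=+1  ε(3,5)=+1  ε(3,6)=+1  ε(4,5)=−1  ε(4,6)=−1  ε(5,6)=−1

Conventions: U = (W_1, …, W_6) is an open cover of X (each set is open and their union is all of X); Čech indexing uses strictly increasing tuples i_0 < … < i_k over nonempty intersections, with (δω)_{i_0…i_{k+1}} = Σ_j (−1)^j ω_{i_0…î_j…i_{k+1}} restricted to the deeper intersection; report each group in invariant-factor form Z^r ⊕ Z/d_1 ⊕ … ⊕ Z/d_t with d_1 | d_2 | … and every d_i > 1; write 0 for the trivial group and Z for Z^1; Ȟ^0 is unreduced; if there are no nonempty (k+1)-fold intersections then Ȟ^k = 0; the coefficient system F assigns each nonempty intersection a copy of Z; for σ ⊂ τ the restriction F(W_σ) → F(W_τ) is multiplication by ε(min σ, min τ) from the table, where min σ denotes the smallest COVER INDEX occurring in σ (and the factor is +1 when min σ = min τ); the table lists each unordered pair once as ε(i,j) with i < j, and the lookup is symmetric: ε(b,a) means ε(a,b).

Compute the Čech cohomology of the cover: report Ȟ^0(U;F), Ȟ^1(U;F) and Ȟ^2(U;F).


Ȟ^0(U;F) ≅ 0, Ȟ^1(U;F) ≅ Z ⊕ Z/2 and Ȟ^2(U;F) ≅ 0

intersection data:
  W12={p3,p9} W14={p7} W15={p2} W16={p4} W23={p8} W34={p1} W56={p5}
C dims 6,7; δ0: rk 6, SNF 1^5·2
Ȟ^0 = (6 − 6) − 0 = 0, so Ȟ^0 ≅ 0
Ȟ^1 = (7 − 0) − 6 = 1 plus torsion [2], so Ȟ^1 ≅ Z ⊕ Z/2
Ȟ^2 = (0 − 0) − 0 = 0, so Ȟ^2 ≅ 0


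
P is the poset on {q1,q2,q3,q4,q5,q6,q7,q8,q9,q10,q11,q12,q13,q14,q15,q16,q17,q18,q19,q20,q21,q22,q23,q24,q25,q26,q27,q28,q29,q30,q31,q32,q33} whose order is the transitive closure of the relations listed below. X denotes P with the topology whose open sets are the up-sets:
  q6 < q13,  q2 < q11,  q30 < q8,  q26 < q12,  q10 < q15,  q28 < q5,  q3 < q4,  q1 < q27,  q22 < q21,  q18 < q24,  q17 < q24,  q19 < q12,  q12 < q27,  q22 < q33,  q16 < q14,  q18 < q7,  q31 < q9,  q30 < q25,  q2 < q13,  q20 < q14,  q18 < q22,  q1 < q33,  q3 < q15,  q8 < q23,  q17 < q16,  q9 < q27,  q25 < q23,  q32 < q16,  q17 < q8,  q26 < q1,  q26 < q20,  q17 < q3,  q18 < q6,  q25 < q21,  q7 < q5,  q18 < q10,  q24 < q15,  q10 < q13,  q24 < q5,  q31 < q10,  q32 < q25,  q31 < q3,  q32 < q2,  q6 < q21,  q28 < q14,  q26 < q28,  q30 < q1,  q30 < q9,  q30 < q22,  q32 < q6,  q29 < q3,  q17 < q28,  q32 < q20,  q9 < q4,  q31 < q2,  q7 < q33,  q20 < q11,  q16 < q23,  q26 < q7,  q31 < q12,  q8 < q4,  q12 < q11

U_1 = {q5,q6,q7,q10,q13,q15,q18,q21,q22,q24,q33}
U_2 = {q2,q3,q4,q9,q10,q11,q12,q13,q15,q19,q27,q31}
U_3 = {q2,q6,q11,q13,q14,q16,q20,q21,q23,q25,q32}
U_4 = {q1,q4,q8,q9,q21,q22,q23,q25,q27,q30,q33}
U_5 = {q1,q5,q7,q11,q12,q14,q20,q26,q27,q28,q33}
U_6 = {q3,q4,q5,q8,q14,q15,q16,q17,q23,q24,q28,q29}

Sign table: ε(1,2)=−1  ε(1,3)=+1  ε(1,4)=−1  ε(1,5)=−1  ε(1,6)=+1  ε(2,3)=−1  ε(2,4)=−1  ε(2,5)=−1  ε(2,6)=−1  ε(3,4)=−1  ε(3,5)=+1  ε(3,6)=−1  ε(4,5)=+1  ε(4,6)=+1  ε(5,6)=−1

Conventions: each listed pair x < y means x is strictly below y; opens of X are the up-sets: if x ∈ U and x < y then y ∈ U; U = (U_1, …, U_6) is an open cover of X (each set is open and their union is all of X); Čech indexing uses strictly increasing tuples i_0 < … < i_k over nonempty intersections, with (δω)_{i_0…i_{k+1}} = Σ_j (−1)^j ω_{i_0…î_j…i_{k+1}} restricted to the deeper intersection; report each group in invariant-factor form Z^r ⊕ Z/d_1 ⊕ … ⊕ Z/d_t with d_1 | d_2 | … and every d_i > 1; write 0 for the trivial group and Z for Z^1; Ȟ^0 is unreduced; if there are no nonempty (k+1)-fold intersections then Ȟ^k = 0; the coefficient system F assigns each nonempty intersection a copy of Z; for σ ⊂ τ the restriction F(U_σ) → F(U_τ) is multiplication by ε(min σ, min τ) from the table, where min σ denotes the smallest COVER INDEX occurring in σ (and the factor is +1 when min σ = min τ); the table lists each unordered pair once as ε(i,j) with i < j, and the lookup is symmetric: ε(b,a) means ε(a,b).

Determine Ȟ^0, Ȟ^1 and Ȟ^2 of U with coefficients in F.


Ȟ^0 ≅ 0, Ȟ^1 ≅ Z/2 and Ȟ^2 ≅ Z

intersection data:
  U12={q10,q13,q15} U13={q6,q13,q21} U14={q21,q22,q33} U15={q5,q7,q33} U16={q5,q15,q24} U23={q2,q11,q13} U24={q4,q9,q27} U25={q11,q12,q27} U26={q3,q4,q15} U34={q21,q23,q25} U35={q11,q14,q20} U36={q14,q16,q23} U45={q1,q27,q33} U46={q4,q8,q23} U56={q5,q14,q28}
  U123={q13} U126={q15} U134={q21} U145={q33} U156={q5} U235={q11} U245={q27} U246={q4} U346={q23} U356={q14}
C dims 6,15,10; δ0: rk 6, SNF 1^5·2; δ1: rk 9, SNF 1^9
Ȟ^0 = (6 − 6) − 0 = 0, so Ȟ^0 ≅ 0
Ȟ^1 = (15 − 9) − 6 = 0 plus torsion [2], so Ȟ^1 ≅ Z/2
Ȟ^2 = (10 − 0) − 9 = 1, so Ȟ^2 ≅ Z


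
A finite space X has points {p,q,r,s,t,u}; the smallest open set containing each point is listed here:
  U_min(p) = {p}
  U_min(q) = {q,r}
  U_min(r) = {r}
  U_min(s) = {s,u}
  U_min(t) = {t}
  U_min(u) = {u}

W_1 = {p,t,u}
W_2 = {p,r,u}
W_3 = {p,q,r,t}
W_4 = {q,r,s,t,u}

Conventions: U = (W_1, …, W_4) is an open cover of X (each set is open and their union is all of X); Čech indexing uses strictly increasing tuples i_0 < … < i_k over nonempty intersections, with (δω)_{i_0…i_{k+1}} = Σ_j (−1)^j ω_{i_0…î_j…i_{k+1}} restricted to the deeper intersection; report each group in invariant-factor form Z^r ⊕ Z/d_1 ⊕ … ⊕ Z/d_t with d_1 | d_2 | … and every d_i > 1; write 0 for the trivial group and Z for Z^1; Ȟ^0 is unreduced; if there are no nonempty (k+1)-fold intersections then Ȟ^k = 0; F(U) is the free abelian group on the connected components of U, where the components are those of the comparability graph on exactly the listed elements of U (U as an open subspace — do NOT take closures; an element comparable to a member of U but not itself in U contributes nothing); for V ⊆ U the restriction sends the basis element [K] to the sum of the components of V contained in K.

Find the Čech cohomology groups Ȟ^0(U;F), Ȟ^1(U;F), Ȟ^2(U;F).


cover nerve:
  W12={p,u} W13={p,t} W14={t,u} W23={p,r} W24={r,u} W34={q,r,t}
  W123={p} W124={u} W134={t} W234={r}
components per intersection:
  W1: {p} {t} {u}
  W2: {p} {r} {u}
  W3: {p} {q,r} {t}
  W4: {q,r} {s,u} {t}
  W12: {p} {u}
  W13: {p} {t}
  W14: {t} {u}
  W23: {p} {r}
  W24: {r} {u}
  W34: {q,r} {t}
  W123: {p}
  W124: {u}
  W134: {t}
  W234: {r}
C dims 12,12,4; δ0: rk 8, SNF 1^8; δ1: rk 4, SNF 1^4
Ȟ^0: (12−8)−0=4 ⇒ Z^4
Ȟ^1: (12−4)−8=0 ⇒ 0
Ȟ^2: (4−0)−4=0 ⇒ 0

Ȟ^0 ≅ Z^4; Ȟ^1 ≅ 0; Ȟ^2 ≅ 0
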